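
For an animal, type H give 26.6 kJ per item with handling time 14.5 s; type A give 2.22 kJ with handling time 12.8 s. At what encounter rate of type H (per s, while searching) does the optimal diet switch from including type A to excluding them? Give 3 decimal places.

At the threshold, the rate on type H alone equals the profitability of type A: λ·26.6/(1 + λ·14.5) = 2.22/12.8 = 0.1734.
Rearranging, λ(26.6 − 0.1734×14.5) = 0.1734, so λ = 0.1734/24.09 = 0.007201 per s.

0.007 per s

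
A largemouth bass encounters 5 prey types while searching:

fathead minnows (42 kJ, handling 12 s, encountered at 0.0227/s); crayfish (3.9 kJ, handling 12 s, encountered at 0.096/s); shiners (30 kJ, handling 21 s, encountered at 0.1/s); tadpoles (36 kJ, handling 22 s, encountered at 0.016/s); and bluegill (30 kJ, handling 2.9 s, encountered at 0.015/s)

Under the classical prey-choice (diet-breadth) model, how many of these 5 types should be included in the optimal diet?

4

Profitabilities (E/h, kJ/s): bluegill 10.3, fathead minnows 3.5, tadpoles 1.64, shiners 1.43, crayfish 0.325. Add prey in this order while the next type's profitability exceeds the intake rate on those already taken.
Rate on top 1: 0.4312. fathead minnows: 3.5 > 0.4312 → include.
Rate on top 2: 1.066. tadpoles: 1.64 > 1.066 → include.
Rate on top 3: 1.187. shiners: 1.43 > 1.187 → include.
Rate on top 4: 1.322. crayfish: 0.325 < 1.322 → exclude; stop.
Optimal diet: bluegill, fathead minnows, tadpoles, shiners — 4 of 5 types.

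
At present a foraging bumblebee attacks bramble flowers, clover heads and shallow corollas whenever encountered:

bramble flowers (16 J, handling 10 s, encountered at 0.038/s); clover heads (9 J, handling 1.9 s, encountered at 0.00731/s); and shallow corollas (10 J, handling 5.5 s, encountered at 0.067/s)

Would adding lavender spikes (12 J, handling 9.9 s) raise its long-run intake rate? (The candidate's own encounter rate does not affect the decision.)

Yes

Current rate: (0.038×16 + 0.00731×9 + 0.067×10)/(1 + 0.038×10 + 0.00731×1.9 + 0.067×5.5) = 0.7625 J/s.
Profitability of lavender spikes: 12/9.9 = 1.212 J/s.
1.212 > 0.7625, so adding lavender spikes raises the average — include it.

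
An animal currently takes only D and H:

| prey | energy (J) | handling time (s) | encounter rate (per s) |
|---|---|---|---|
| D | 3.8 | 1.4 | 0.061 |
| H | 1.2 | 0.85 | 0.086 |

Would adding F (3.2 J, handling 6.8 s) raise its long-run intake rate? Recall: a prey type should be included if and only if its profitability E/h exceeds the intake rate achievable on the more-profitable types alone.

Yes

Current rate: (0.061×3.8 + 0.086×1.2)/(1 + 0.061×1.4 + 0.086×0.85) = 0.2892 J/s.
F: E/h = 3.2/6.8 = 0.4706 J/s.
Since 0.4706 > R, including F increases the long-run rate.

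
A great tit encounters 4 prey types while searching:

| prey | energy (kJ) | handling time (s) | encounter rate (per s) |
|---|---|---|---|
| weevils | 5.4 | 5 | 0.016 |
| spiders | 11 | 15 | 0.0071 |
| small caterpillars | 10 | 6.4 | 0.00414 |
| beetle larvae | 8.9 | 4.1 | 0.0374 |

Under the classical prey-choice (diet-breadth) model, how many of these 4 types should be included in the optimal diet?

Rank by E/h (kJ/s): beetle larvae 2.17, small caterpillars 1.56, weevils 1.08, spiders 0.733. Include each in turn until the next type's E/h falls below the running intake rate.
Rate on top 1: 0.2886. small caterpillars: 1.56 > 0.2886 → include.
Rate on top 2: 0.3172. weevils: 1.08 > 0.3172 → include.
Rate on top 3: 0.3657. spiders: 0.733 > 0.3657 → include.
Optimal diet: beetle larvae, small caterpillars, weevils, spiders — 4 of 4 types.

4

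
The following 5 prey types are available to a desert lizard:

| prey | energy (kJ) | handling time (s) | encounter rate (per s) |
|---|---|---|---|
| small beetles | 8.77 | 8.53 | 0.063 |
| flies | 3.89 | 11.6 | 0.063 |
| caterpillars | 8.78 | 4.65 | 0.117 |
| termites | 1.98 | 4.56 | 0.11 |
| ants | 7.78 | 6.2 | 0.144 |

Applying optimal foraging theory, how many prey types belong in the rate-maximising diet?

Rank by E/h (kJ/s): caterpillars 1.89, ants 1.25, small beetles 1.03, termites 0.434, flies 0.335. Include each in turn until the next type's E/h falls below the running intake rate.
Rate on top 1: 0.6653. ants: 1.25 > 0.6653 → include.
Rate on top 2: 0.8813. small beetles: 1.03 > 0.8813 → include.
Rate on top 3: 0.9078. termites: 0.434 < 0.9078 → exclude; stop.
Optimal diet: caterpillars, ants, small beetles — 3 of 5 types.

3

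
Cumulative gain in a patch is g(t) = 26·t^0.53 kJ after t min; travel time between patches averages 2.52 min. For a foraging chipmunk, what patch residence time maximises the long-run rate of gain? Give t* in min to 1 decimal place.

Maximise g(t)/(T+t): set derivative to zero → g'(t)(T+t) = g(t).
g'(t) = 0.53·26·t^-0.47. Setting 0.53·26·t^-0.47 = 26·t^0.53/(2.52+t) gives 0.53(2.52+t) = t, so 0.47·t = 0.53×2.52.
t* = 0.53×2.52/0.47 = 2.842 min.

2.8 min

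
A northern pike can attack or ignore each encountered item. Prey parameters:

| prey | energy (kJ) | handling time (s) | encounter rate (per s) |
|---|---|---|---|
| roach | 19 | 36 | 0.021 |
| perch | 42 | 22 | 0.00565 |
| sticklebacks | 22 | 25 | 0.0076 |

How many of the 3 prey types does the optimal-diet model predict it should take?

3

Rank by E/h (kJ/s): perch 1.91, sticklebacks 0.88, roach 0.528. Include each in turn until the next type's E/h falls below the running intake rate.
Rate on top 1: 0.2111. sticklebacks: 0.88 > 0.2111 → include.
Rate on top 2: 0.3078. roach: 0.528 > 0.3078 → include.
Optimal diet: perch, sticklebacks, roach — 3 of 3 types.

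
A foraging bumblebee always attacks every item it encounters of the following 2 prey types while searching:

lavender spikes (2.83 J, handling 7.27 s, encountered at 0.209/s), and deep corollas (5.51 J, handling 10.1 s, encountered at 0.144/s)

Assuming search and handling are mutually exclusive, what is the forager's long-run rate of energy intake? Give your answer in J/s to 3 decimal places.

0.349 J/s

R = (0.209×2.83 + 0.144×5.51) / (1 + 0.209×7.27 + 0.144×10.1) = 1.385/3.974 = 0.3485 J/s.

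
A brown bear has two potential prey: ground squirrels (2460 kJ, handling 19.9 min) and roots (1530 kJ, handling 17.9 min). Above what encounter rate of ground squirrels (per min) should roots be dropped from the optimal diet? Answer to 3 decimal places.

At the threshold, the rate on ground squirrels alone equals the profitability of roots: λ·2460/(1 + λ·19.9) = 1530/17.9 = 85.47.
Rearranging, λ(2460 − 85.47×19.9) = 85.47, so λ = 85.47/759.1 = 0.1126 per min.

0.113 per min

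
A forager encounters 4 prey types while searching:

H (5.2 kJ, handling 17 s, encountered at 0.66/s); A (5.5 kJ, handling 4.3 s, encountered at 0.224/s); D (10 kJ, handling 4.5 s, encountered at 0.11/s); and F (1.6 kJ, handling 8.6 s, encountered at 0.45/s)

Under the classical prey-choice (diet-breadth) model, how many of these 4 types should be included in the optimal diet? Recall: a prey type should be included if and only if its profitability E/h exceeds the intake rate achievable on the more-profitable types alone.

2

Profitabilities (E/h, kJ/s): D 2.22, A 1.28, H 0.306, F 0.186. Add prey in this order while the next type's profitability exceeds the intake rate on those already taken.
Rate on top 1: 0.7358. A: 1.28 > 0.7358 → include.
Rate on top 2: 0.9487. H: 0.306 < 0.9487 → exclude; stop.
Optimal diet: D, A — 2 of 4 types.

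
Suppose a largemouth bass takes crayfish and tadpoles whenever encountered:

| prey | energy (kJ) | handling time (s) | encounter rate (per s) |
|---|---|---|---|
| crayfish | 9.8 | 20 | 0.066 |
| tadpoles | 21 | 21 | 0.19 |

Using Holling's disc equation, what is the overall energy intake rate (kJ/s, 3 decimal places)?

0.735 kJ/s

R = (0.066×9.8 + 0.19×21) / (1 + 0.066×20 + 0.19×21) = 4.637/6.31 = 0.7348 kJ/s.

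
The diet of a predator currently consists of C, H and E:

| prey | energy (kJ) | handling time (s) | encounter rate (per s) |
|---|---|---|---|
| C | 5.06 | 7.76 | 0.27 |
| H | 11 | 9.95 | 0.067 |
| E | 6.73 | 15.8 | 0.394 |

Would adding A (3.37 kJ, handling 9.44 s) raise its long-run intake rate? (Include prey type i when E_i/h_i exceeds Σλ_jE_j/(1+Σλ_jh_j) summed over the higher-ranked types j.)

On C, H and E alone, R = ΣλE/(1+Σλh) = 4.755/9.987 = 0.4761 kJ/s.
A: E/h = 3.37/9.44 = 0.357 kJ/s.
0.357 < 0.4761, so adding A would lower the average — exclude it.

No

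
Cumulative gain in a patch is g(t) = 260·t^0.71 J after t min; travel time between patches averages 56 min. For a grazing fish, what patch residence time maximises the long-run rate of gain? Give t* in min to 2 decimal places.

Maximise g(t)/(T+t): set derivative to zero → g'(t)(T+t) = g(t).
g'(t) = 0.71·260·t^-0.29. Setting 0.71·260·t^-0.29 = 260·t^0.71/(56+t) gives 0.71(56+t) = t, so 0.29·t = 0.71×56.
t* = 0.71×56/0.29 = 137.1 min.

137.10 min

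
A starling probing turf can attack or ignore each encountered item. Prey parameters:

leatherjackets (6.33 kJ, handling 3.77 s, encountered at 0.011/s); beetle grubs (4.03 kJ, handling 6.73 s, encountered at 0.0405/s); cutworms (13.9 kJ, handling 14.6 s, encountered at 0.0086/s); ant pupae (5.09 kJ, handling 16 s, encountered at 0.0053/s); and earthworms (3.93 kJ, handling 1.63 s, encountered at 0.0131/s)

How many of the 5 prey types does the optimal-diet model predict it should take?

5

Profitabilities (E/h, kJ/s): earthworms 2.41, leatherjackets 1.68, cutworms 0.952, beetle grubs 0.599, ant pupae 0.318. Add prey in this order while the next type's profitability exceeds the intake rate on those already taken.
Rate on top 1: 0.05041. leatherjackets: 1.68 > 0.05041 → include.
Rate on top 2: 0.114. cutworms: 0.952 > 0.114 → include.
Rate on top 3: 0.2025. beetle grubs: 0.599 > 0.2025 → include.
Rate on top 4: 0.2764. ant pupae: 0.318 > 0.2764 → include.
Optimal diet: earthworms, leatherjackets, cutworms, beetle grubs, ant pupae — 5 of 5 types.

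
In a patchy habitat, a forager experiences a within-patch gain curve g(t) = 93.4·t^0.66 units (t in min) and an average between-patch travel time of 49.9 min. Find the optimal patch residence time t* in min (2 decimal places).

Optimal t* satisfies g'(t*) = g(t*)/(T + t*).
g'(t) = 0.66·93.4·t^-0.34. Setting 0.66·93.4·t^-0.34 = 93.4·t^0.66/(49.9+t) gives 0.66(49.9+t) = t, so 0.34·t = 0.66×49.9.
t* = 0.66×49.9/0.34 = 96.86 min.

96.86 min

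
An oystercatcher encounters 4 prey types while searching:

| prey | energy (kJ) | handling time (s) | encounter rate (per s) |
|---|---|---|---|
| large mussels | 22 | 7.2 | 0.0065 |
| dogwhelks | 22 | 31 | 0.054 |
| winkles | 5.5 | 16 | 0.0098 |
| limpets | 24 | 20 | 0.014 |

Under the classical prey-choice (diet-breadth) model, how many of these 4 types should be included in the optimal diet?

3

Profitabilities (E/h, kJ/s): large mussels 3.06, limpets 1.2, dogwhelks 0.71, winkles 0.344. Add prey in this order while the next type's profitability exceeds the intake rate on those already taken.
Rate on top 1: 0.1366. limpets: 1.2 > 0.1366 → include.
Rate on top 2: 0.361. dogwhelks: 0.71 > 0.361 → include.
Rate on top 3: 0.5555. winkles: 0.344 < 0.5555 → exclude; stop.
Optimal diet: large mussels, limpets, dogwhelks — 3 of 4 types.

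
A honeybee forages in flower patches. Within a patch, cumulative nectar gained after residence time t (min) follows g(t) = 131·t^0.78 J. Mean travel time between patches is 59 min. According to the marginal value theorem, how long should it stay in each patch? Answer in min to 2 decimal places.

209.18 min

By the marginal value theorem, leave when the instantaneous gain rate g'(t) equals the habitat-wide average g(t)/(T + t).
g'(t) = 0.78·131·t^-0.22. Setting 0.78·131·t^-0.22 = 131·t^0.78/(59+t) gives 0.78(59+t) = t, so 0.22·t = 0.78×59.
t* = 0.78×59/0.22 = 209.2 min.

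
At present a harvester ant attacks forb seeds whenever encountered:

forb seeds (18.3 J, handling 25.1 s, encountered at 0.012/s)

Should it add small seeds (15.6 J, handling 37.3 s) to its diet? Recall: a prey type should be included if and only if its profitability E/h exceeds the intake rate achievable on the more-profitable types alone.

Yes

Intake rate on the current diet: R = (0.012×18.3) / (1 + 0.012×25.1) = 0.2196/1.301 = 0.1688 J/s.
small seeds: E/h = 15.6/37.3 = 0.4182 J/s.
0.4182 > 0.1688, so adding small seeds raises the average — include it.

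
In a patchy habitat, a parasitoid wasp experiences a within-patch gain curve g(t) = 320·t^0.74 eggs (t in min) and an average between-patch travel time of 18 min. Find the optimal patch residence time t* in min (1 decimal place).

Optimal t* satisfies g'(t*) = g(t*)/(T + t*).
g'(t) = 0.74·320·t^-0.26. Setting 0.74·320·t^-0.26 = 320·t^0.74/(18+t) gives 0.74(18+t) = t, so 0.26·t = 0.74×18.
t* = 0.74×18/0.26 = 51.23 min.

51.2 min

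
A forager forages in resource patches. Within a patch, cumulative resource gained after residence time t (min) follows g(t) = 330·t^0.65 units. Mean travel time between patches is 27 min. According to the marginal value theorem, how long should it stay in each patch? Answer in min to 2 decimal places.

50.14 min

Optimal t* satisfies g'(t*) = g(t*)/(T + t*).
g'(t) = 0.65·330·t^-0.35. Setting 0.65·330·t^-0.35 = 330·t^0.65/(27+t) gives 0.65(27+t) = t, so 0.35·t = 0.65×27.
t* = 0.65×27/0.35 = 50.14 min.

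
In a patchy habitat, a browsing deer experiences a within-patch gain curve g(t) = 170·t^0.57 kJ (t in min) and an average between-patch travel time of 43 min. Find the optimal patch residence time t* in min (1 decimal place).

By the marginal value theorem, leave when the instantaneous gain rate g'(t) equals the habitat-wide average g(t)/(T + t).
g'(t) = 0.57·170·t^-0.43. Setting 0.57·170·t^-0.43 = 170·t^0.57/(43+t) gives 0.57(43+t) = t, so 0.43·t = 0.57×43.
t* = 0.57×43/0.43 = 57 min.

57.0 min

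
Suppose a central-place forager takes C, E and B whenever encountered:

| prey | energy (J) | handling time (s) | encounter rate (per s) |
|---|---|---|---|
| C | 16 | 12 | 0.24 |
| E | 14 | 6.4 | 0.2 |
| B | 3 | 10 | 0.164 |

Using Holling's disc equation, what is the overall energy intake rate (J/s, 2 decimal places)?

1.05 J/s

R = Σλ_iE_i / (1 + Σλ_ih_i)
Numerator: 0.24×16 + 0.2×14 + 0.164×3 = 7.132
Denominator: 1 + 0.24×12 + 0.2×6.4 + 0.164×10 = 6.8
R = 7.132/6.8 = 1.049 J/s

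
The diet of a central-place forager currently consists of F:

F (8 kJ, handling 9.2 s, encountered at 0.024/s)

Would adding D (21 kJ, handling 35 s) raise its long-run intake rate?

On F alone, R = ΣλE/(1+Σλh) = 0.192/1.221 = 0.1573 kJ/s.
D: E/h = 21/35 = 0.6 kJ/s.
0.6 > 0.1573, so adding D raises the average — include it.

Yes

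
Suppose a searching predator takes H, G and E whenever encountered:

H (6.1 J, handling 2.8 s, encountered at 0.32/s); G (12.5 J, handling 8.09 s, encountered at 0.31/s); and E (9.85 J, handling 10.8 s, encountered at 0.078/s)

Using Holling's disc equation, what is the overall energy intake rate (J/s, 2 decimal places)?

1.26 J/s

R = Σλ_iE_i / (1 + Σλ_ih_i)
Numerator: 0.32×6.1 + 0.31×12.5 + 0.078×9.85 = 6.595
Denominator: 1 + 0.32×2.8 + 0.31×8.09 + 0.078×10.8 = 5.246
R = 6.595/5.246 = 1.257 J/s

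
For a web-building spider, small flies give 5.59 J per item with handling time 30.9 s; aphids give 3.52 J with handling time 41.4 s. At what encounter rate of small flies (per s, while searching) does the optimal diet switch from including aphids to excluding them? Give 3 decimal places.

The zero-one rule: include aphids iff E₂/h₂ > λE₁/(1+λh₁). Equality gives the switch point.
λE₁h₂ = E₂ + λE₂h₁ ⇒ λ = E₂/(E₁h₂ − E₂h₁) = 3.52/(231.4 − 108.8) = 0.0287 per s.

0.029 per s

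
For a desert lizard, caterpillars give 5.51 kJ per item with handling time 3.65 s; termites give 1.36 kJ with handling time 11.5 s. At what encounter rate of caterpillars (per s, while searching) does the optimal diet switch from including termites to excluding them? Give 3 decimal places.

Drop termites once their profitability E₂/h₂ falls below the rate achievable on caterpillars alone: E₂/h₂ = λE₁/(1 + λh₁).
Solve for λ: λE₁h₂ = E₂(1 + λh₁) → λ(E₁h₂ − E₂h₁) = E₂ → λ = E₂/(E₁h₂ − E₂h₁).
λ = 1.36/(5.51×11.5 − 1.36×3.65) = 1.36/58.4 = 0.02329 per s.

0.023 per s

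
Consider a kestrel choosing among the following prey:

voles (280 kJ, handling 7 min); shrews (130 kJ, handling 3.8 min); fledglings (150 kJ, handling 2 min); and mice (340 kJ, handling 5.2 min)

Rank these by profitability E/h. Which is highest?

Profitability E/h (kJ/min): voles = 280/7 = 40, shrews = 130/3.8 = 34.2, fledglings = 150/2 = 75, mice = 340/5.2 = 65.4.
Ranked: fledglings > mice > voles > shrews.

fledglings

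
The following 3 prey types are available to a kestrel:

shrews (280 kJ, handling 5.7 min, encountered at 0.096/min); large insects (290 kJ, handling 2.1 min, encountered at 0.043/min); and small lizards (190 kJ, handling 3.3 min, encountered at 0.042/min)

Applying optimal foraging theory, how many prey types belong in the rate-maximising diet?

3

Profitabilities (E/h, kJ/min): large insects 138, small lizards 57.6, shrews 49.1. Add prey in this order while the next type's profitability exceeds the intake rate on those already taken.
Rate on top 1: 11.44. small lizards: 57.6 > 11.44 → include.
Rate on top 2: 16.64. shrews: 49.1 > 16.64 → include.
Optimal diet: large insects, small lizards, shrews — 3 of 3 types.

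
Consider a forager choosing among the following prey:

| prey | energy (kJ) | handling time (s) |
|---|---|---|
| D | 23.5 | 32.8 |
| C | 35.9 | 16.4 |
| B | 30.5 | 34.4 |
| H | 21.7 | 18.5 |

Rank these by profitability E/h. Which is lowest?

Profitability E/h (kJ/s): D = 23.5/32.8 = 0.716, C = 35.9/16.4 = 2.19, B = 30.5/34.4 = 0.887, H = 21.7/18.5 = 1.17.
Ranked: C > H > B > D.

D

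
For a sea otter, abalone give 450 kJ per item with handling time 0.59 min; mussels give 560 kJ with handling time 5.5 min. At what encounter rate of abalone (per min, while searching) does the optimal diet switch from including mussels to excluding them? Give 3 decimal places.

The zero-one rule: include mussels iff E₂/h₂ > λE₁/(1+λh₁). Equality gives the switch point.
λE₁h₂ = E₂ + λE₂h₁ ⇒ λ = E₂/(E₁h₂ − E₂h₁) = 560/(2475 − 330.4) = 0.2611 per min.

0.261 per min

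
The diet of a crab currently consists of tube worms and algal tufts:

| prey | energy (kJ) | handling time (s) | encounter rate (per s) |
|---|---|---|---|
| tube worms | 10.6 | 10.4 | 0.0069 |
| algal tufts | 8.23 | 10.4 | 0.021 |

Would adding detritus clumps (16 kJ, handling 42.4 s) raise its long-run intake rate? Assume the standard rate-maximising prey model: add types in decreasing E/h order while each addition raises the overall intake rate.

On tube worms and algal tufts alone, R = ΣλE/(1+Σλh) = 0.246/1.29 = 0.1907 kJ/s.
Profitability of detritus clumps: 16/42.4 = 0.3774 kJ/s.
0.3774 > 0.1907, so adding detritus clumps raises the average — include it.

Yes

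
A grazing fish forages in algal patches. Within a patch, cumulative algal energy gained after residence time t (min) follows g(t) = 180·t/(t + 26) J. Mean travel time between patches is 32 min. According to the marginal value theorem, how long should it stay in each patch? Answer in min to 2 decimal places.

28.84 min

By the marginal value theorem, leave when the instantaneous gain rate g'(t) equals the habitat-wide average g(t)/(T + t).
g'(t) = 180·26/(t + 26)². Setting 180·26/(t+26)² = 180t/[(t+26)(32+t)] gives 26(32+t) = t(t+26), so t² = 26×32 = 832.
t* = √832 = 28.84 min.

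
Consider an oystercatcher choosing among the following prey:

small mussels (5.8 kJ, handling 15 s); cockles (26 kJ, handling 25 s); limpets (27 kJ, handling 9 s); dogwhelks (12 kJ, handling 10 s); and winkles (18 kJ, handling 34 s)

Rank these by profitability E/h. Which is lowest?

small mussels

In descending order of E/h:
limpets: 27/9 = 3 kJ/s
dogwhelks: 12/10 = 1.2 kJ/s
cockles: 26/25 = 1.04 kJ/s
winkles: 18/34 = 0.529 kJ/s
small mussels: 5.8/15 = 0.387 kJ/s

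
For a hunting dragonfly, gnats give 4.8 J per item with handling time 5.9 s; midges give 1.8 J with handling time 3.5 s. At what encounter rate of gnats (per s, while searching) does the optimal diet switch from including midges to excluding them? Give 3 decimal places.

The zero-one rule: include midges iff E₂/h₂ > λE₁/(1+λh₁). Equality gives the switch point.
λE₁h₂ = E₂ + λE₂h₁ ⇒ λ = E₂/(E₁h₂ − E₂h₁) = 1.8/(16.8 − 10.62) = 0.2913 per s.

0.291 per s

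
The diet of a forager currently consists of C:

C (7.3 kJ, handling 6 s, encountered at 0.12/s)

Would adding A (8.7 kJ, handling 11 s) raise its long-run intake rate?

Yes

On C alone, R = ΣλE/(1+Σλh) = 0.876/1.72 = 0.5093 kJ/s.
A: E/h = 8.7/11 = 0.7909 kJ/s.
0.7909 > 0.5093, so adding A raises the average — include it.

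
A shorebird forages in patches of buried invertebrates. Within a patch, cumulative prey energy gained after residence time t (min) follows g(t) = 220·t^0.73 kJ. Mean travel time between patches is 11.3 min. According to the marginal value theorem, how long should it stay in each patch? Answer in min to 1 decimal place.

By the marginal value theorem, leave when the instantaneous gain rate g'(t) equals the habitat-wide average g(t)/(T + t).
g'(t) = 0.73·220·t^-0.27. Setting 0.73·220·t^-0.27 = 220·t^0.73/(11.3+t) gives 0.73(11.3+t) = t, so 0.27·t = 0.73×11.3.
t* = 0.73×11.3/0.27 = 30.55 min.

30.6 min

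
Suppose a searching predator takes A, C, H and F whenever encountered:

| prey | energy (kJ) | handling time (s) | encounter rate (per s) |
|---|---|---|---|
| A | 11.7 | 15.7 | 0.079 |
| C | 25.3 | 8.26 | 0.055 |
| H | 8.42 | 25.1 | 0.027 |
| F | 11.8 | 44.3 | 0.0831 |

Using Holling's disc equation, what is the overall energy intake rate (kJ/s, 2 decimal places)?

0.50 kJ/s

R = (0.079×11.7 + 0.055×25.3 + 0.027×8.42 + 0.0831×11.8) / (1 + 0.079×15.7 + 0.055×8.26 + 0.027×25.1 + 0.0831×44.3) = 3.524/7.054 = 0.4996 kJ/s.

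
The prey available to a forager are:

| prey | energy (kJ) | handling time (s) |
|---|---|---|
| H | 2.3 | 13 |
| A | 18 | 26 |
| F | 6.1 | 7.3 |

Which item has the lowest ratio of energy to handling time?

Profitability E/h (kJ/s): H = 2.3/13 = 0.177, A = 18/26 = 0.692, F = 6.1/7.3 = 0.836.
Ranked: F > A > H.

H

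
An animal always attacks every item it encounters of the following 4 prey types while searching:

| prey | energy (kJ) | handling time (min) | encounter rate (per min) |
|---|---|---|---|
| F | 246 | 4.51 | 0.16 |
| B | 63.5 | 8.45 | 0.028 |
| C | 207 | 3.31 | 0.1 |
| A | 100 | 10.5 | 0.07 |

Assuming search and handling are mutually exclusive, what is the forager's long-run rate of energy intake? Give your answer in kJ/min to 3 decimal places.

Energy encountered per unit search time: 0.16×246 + 0.028×63.5 + 0.1×207 + 0.07×100 = 68.84 kJ/min.
Handling time per unit search time: 0.16×4.51 + 0.028×8.45 + 0.1×3.31 + 0.07×10.5 = 2.024.
Rate = 68.84/(1 + 2.024) = 22.76 kJ/min.

22.762 kJ/min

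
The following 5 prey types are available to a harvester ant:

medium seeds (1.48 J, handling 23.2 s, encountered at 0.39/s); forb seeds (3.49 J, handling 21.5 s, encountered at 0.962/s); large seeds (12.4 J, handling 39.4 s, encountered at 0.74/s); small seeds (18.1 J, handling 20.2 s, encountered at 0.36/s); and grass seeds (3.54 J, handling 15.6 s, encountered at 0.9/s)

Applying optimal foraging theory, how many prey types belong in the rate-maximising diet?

1

Rank by E/h (J/s): small seeds 0.896, large seeds 0.315, grass seeds 0.227, forb seeds 0.162, medium seeds 0.0638. Include each in turn until the next type's E/h falls below the running intake rate.
Rate on top 1: 0.7877. large seeds: 0.315 < 0.7877 → exclude; stop.
Optimal diet: small seeds — 1 of 5 types.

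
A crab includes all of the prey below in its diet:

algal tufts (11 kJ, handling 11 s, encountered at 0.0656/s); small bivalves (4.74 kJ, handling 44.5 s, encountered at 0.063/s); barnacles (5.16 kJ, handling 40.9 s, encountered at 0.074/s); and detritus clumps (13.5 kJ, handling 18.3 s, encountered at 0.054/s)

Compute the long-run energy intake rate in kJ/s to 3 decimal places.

Energy encountered per unit search time: 0.0656×11 + 0.063×4.74 + 0.074×5.16 + 0.054×13.5 = 2.131 kJ/s.
Handling time per unit search time: 0.0656×11 + 0.063×44.5 + 0.074×40.9 + 0.054×18.3 = 7.54.
Rate = 2.131/(1 + 7.54) = 0.2495 kJ/s.

0.250 kJ/s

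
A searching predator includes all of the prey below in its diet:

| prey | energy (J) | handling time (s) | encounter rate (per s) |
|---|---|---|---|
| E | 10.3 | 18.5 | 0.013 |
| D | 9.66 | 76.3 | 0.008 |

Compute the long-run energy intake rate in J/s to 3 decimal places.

Energy encountered per unit search time: 0.013×10.3 + 0.008×9.66 = 0.2112 J/s.
Handling time per unit search time: 0.013×18.5 + 0.008×76.3 = 0.8509.
Rate = 0.2112/(1 + 0.8509) = 0.1141 J/s.

0.114 J/s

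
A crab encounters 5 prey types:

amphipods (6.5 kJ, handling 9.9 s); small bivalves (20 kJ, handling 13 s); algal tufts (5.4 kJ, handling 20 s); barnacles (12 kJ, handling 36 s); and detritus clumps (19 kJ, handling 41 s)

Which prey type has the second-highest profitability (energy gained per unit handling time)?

amphipods

In descending order of E/h:
small bivalves: 20/13 = 1.54 kJ/s
amphipods: 6.5/9.9 = 0.657 kJ/s
detritus clumps: 19/41 = 0.463 kJ/s
barnacles: 12/36 = 0.333 kJ/s
algal tufts: 5.4/20 = 0.27 kJ/s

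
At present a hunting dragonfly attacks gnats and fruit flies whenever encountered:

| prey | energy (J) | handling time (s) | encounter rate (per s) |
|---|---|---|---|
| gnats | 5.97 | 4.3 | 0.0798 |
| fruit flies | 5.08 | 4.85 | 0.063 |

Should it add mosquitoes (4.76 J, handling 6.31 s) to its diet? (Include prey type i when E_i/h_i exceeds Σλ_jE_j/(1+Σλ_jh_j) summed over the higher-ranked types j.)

Intake rate on the current diet: R = (0.0798×5.97 + 0.063×5.08) / (1 + 0.0798×4.3 + 0.063×4.85) = 0.7964/1.649 = 0.4831 J/s.
mosquitoes: E/h = 4.76/6.31 = 0.7544 J/s.
Since 0.7544 > R, including mosquitoes increases the long-run rate.

Yes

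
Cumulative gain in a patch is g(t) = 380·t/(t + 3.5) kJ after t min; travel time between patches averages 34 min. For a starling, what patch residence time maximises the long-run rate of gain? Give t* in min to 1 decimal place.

10.9 min

Optimal t* satisfies g'(t*) = g(t*)/(T + t*).
g'(t) = 380·3.5/(t + 3.5)². Setting 380·3.5/(t+3.5)² = 380t/[(t+3.5)(34+t)] gives 3.5(34+t) = t(t+3.5), so t² = 3.5×34 = 119.
t* = √119 = 10.91 min.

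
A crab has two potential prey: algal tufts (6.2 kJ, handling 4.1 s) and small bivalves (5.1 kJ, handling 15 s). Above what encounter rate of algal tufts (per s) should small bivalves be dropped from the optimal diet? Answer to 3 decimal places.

0.071 per s

The zero-one rule: include small bivalves iff E₂/h₂ > λE₁/(1+λh₁). Equality gives the switch point.
λE₁h₂ = E₂ + λE₂h₁ ⇒ λ = E₂/(E₁h₂ − E₂h₁) = 5.1/(93 − 20.91) = 0.07074 per s.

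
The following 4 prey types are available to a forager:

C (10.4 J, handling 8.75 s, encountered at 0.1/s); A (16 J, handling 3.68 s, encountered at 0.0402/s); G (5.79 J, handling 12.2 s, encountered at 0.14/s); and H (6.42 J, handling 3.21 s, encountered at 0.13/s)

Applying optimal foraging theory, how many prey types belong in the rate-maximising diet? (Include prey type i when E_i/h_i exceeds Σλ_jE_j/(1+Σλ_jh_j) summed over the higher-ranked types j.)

3

Rank by E/h (J/s): A 4.35, H 2, C 1.19, G 0.475. Include each in turn until the next type's E/h falls below the running intake rate.
Rate on top 1: 0.5603. H: 2 > 0.5603 → include.
Rate on top 2: 0.9441. C: 1.19 > 0.9441 → include.
Rate on top 3: 1.032. G: 0.475 < 1.032 → exclude; stop.
Optimal diet: A, H, C — 3 of 4 types.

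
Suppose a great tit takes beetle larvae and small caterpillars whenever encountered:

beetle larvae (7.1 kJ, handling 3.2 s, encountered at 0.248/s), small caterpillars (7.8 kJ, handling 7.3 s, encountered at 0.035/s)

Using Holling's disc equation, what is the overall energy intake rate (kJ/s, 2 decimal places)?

0.99 kJ/s

R = (0.248×7.1 + 0.035×7.8) / (1 + 0.248×3.2 + 0.035×7.3) = 2.034/2.049 = 0.9925 kJ/s.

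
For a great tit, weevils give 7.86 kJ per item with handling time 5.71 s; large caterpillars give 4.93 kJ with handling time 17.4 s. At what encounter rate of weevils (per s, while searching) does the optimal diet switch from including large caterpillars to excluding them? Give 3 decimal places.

The zero-one rule: include large caterpillars iff E₂/h₂ > λE₁/(1+λh₁). Equality gives the switch point.
λE₁h₂ = E₂ + λE₂h₁ ⇒ λ = E₂/(E₁h₂ − E₂h₁) = 4.93/(136.8 − 28.15) = 0.04539 per s.

0.045 per s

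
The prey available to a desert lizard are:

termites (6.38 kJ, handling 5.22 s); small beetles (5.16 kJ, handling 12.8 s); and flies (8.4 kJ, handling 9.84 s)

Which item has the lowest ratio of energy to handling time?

small beetles

Profitability E/h (kJ/s): termites = 6.38/5.22 = 1.22, small beetles = 5.16/12.8 = 0.403, flies = 8.4/9.84 = 0.854.
Ranked: termites > flies > small beetles.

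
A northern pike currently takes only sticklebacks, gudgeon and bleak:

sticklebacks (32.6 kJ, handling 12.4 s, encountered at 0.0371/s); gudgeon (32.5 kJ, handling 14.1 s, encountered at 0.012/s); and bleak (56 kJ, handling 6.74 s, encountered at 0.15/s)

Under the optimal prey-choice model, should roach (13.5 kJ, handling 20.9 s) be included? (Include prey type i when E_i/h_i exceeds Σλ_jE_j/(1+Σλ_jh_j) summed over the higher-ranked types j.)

Intake rate on the current diet: R = (0.0371×32.6 + 0.012×32.5 + 0.15×56) / (1 + 0.0371×12.4 + 0.012×14.1 + 0.15×6.74) = 9.999/2.64 = 3.787 kJ/s.
roach: E/h = 13.5/20.9 = 0.6459 kJ/s.
Since 0.6459 < R, time spent handling roach is better spent searching.

No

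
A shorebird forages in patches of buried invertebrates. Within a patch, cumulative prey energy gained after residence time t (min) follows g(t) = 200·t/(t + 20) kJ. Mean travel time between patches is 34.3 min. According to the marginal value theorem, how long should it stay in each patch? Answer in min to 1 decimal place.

By the marginal value theorem, leave when the instantaneous gain rate g'(t) equals the habitat-wide average g(t)/(T + t).
g'(t) = 200·20/(t + 20)². Setting 200·20/(t+20)² = 200t/[(t+20)(34.3+t)] gives 20(34.3+t) = t(t+20), so t² = 20×34.3 = 686.
t* = √686 = 26.19 min.

26.2 min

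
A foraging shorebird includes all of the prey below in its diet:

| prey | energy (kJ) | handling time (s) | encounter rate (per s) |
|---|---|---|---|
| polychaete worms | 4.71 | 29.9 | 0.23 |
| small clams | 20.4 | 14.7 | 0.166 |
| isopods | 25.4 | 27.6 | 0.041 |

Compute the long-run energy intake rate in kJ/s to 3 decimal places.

Energy encountered per unit search time: 0.23×4.71 + 0.166×20.4 + 0.041×25.4 = 5.511 kJ/s.
Handling time per unit search time: 0.23×29.9 + 0.166×14.7 + 0.041×27.6 = 10.45.
Rate = 5.511/(1 + 10.45) = 0.4814 kJ/s.

0.481 kJ/s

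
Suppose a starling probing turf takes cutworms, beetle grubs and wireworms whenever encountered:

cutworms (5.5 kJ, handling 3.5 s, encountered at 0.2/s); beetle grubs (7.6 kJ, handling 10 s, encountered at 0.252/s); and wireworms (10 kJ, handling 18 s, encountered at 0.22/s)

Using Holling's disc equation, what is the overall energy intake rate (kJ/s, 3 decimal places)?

Energy encountered per unit search time: 0.2×5.5 + 0.252×7.6 + 0.22×10 = 5.215 kJ/s.
Handling time per unit search time: 0.2×3.5 + 0.252×10 + 0.22×18 = 7.18.
Rate = 5.215/(1 + 7.18) = 0.6376 kJ/s.

0.638 kJ/s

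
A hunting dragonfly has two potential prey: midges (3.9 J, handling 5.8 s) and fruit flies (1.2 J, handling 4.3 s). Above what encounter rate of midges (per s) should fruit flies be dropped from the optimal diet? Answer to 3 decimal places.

Drop fruit flies once their profitability E₂/h₂ falls below the rate achievable on midges alone: E₂/h₂ = λE₁/(1 + λh₁).
Solve for λ: λE₁h₂ = E₂(1 + λh₁) → λ(E₁h₂ − E₂h₁) = E₂ → λ = E₂/(E₁h₂ − E₂h₁).
λ = 1.2/(3.9×4.3 − 1.2×5.8) = 1.2/9.81 = 0.1223 per s.

0.122 per s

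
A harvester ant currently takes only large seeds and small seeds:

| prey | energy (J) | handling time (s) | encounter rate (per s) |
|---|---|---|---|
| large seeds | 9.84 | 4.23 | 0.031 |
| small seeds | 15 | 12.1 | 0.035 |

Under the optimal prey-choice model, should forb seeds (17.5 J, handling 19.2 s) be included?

Yes

Intake rate on the current diet: R = (0.031×9.84 + 0.035×15) / (1 + 0.031×4.23 + 0.035×12.1) = 0.83/1.555 = 0.5339 J/s.
forb seeds: E/h = 17.5/19.2 = 0.9115 J/s.
Since 0.9115 > R, including forb seeds increases the long-run rate.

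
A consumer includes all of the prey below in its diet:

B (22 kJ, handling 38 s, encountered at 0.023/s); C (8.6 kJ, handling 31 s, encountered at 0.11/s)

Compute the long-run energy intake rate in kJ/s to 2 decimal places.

R = Σλ_iE_i / (1 + Σλ_ih_i)
Numerator: 0.023×22 + 0.11×8.6 = 1.452
Denominator: 1 + 0.023×38 + 0.11×31 = 5.284
R = 1.452/5.284 = 0.2748 kJ/s

0.27 kJ/s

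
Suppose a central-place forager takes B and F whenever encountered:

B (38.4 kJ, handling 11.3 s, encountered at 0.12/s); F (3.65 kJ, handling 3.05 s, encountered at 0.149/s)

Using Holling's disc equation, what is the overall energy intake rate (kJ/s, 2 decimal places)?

1.83 kJ/s

R = (0.12×38.4 + 0.149×3.65) / (1 + 0.12×11.3 + 0.149×3.05) = 5.152/2.81 = 1.833 kJ/s.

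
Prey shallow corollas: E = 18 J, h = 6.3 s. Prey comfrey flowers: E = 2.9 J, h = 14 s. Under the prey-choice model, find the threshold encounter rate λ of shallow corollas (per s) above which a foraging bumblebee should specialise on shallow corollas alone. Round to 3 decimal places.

0.012 per s

Drop comfrey flowers once their profitability E₂/h₂ falls below the rate achievable on shallow corollas alone: E₂/h₂ = λE₁/(1 + λh₁).
Solve for λ: λE₁h₂ = E₂(1 + λh₁) → λ(E₁h₂ − E₂h₁) = E₂ → λ = E₂/(E₁h₂ − E₂h₁).
λ = 2.9/(18×14 − 2.9×6.3) = 2.9/233.7 = 0.01241 per s.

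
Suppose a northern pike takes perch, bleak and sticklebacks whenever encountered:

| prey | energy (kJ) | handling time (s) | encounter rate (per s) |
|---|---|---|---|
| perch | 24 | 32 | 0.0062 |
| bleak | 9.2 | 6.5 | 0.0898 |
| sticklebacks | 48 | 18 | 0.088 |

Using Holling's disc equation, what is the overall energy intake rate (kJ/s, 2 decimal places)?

R = (0.0062×24 + 0.0898×9.2 + 0.088×48) / (1 + 0.0062×32 + 0.0898×6.5 + 0.088×18) = 5.199/3.366 = 1.545 kJ/s.

1.54 kJ/s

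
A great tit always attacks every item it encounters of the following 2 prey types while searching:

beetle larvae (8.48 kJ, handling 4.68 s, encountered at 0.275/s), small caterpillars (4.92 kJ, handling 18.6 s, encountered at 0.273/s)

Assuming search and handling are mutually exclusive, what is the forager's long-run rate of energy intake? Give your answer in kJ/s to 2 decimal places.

0.50 kJ/s

R = Σλ_iE_i / (1 + Σλ_ih_i)
Numerator: 0.275×8.48 + 0.273×4.92 = 3.675
Denominator: 1 + 0.275×4.68 + 0.273×18.6 = 7.365
R = 3.675/7.365 = 0.499 kJ/s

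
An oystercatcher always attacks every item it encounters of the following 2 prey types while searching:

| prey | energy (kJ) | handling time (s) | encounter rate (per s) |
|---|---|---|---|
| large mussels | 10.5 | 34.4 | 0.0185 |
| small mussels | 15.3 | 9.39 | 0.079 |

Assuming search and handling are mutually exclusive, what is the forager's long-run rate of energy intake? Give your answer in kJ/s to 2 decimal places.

0.59 kJ/s

R = (0.0185×10.5 + 0.079×15.3) / (1 + 0.0185×34.4 + 0.079×9.39) = 1.403/2.378 = 0.5899 kJ/s.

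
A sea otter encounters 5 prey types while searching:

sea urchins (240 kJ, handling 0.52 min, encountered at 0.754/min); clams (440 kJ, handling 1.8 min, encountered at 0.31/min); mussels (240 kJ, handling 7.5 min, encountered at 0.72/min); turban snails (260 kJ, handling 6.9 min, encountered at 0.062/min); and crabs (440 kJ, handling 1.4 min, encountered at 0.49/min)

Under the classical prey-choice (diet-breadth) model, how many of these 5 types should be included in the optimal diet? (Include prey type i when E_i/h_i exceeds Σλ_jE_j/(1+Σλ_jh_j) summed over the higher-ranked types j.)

3

Profitabilities (E/h, kJ/min): sea urchins 462, crabs 314, clams 244, turban snails 37.7, mussels 32. Add prey in this order while the next type's profitability exceeds the intake rate on those already taken.
Rate on top 1: 130. crabs: 314 > 130 → include.
Rate on top 2: 190.8. clams: 244 > 190.8 → include.
Rate on top 3: 202.2. turban snails: 37.7 < 202.2 → exclude; stop.
Optimal diet: sea urchins, crabs, clams — 3 of 5 types.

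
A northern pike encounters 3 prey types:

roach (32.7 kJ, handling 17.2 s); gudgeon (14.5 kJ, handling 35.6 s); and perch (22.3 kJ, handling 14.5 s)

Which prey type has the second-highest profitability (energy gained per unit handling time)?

perch

In descending order of E/h:
roach: 32.7/17.2 = 1.9 kJ/s
perch: 22.3/14.5 = 1.54 kJ/s
gudgeon: 14.5/35.6 = 0.407 kJ/s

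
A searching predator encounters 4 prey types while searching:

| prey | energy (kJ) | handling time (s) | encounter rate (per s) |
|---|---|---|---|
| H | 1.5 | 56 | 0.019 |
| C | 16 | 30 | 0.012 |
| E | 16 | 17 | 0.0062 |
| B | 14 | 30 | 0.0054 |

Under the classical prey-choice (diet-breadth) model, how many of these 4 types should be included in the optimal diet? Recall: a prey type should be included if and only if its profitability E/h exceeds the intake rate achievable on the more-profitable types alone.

3

Rank by E/h (kJ/s): E 0.941, C 0.533, B 0.467, H 0.0268. Include each in turn until the next type's E/h falls below the running intake rate.
Rate on top 1: 0.08974. C: 0.533 > 0.08974 → include.
Rate on top 2: 0.1987. B: 0.467 > 0.1987 → include.
Rate on top 3: 0.2254. H: 0.0268 < 0.2254 → exclude; stop.
Optimal diet: E, C, B — 3 of 4 types.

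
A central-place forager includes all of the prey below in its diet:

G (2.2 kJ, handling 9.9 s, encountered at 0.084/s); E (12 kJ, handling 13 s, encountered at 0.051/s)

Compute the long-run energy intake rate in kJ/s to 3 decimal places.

R = (0.084×2.2 + 0.051×12) / (1 + 0.084×9.9 + 0.051×13) = 0.7968/2.495 = 0.3194 kJ/s.

0.319 kJ/s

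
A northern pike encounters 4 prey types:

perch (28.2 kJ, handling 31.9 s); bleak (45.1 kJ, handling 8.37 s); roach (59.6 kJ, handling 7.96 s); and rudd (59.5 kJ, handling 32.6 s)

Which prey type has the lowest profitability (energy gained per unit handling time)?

perch

Profitability E/h (kJ/s): perch = 28.2/31.9 = 0.884, bleak = 45.1/8.37 = 5.39, roach = 59.6/7.96 = 7.49, rudd = 59.5/32.6 = 1.83.
Ranked: roach > bleak > rudd > perch.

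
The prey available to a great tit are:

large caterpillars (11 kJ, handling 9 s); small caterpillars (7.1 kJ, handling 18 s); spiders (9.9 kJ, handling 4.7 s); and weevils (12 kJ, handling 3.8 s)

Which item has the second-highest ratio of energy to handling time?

In descending order of E/h:
weevils: 12/3.8 = 3.16 kJ/s
spiders: 9.9/4.7 = 2.11 kJ/s
large caterpillars: 11/9 = 1.22 kJ/s
small caterpillars: 7.1/18 = 0.394 kJ/s

spiders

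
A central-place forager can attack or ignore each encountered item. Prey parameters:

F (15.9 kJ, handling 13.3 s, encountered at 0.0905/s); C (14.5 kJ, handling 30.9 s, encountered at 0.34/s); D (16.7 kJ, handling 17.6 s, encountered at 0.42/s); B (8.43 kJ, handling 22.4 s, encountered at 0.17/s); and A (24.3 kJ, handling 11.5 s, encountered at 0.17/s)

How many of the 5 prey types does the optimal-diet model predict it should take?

1

Profitabilities (E/h, kJ/s): A 2.11, F 1.2, D 0.949, C 0.469, B 0.376. Add prey in this order while the next type's profitability exceeds the intake rate on those already taken.
Rate on top 1: 1.398. F: 1.2 < 1.398 → exclude; stop.
Optimal diet: A — 1 of 5 types.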